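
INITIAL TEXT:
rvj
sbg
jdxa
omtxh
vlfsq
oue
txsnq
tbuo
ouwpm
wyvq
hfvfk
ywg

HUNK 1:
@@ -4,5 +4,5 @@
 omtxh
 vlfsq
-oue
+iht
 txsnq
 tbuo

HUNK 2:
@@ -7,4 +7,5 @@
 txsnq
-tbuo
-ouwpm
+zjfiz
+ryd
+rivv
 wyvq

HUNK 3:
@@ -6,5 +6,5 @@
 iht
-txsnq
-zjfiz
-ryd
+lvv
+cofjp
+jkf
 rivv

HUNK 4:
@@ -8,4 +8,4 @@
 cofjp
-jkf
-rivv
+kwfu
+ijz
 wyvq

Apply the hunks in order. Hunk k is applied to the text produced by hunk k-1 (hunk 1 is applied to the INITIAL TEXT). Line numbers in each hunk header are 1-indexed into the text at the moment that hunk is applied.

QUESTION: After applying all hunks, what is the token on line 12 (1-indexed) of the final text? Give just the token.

Hunk 1: at line 4 remove [oue] add [iht] -> 12 lines: rvj sbg jdxa omtxh vlfsq iht txsnq tbuo ouwpm wyvq hfvfk ywg
Hunk 2: at line 7 remove [tbuo,ouwpm] add [zjfiz,ryd,rivv] -> 13 lines: rvj sbg jdxa omtxh vlfsq iht txsnq zjfiz ryd rivv wyvq hfvfk ywg
Hunk 3: at line 6 remove [txsnq,zjfiz,ryd] add [lvv,cofjp,jkf] -> 13 lines: rvj sbg jdxa omtxh vlfsq iht lvv cofjp jkf rivv wyvq hfvfk ywg
Hunk 4: at line 8 remove [jkf,rivv] add [kwfu,ijz] -> 13 lines: rvj sbg jdxa omtxh vlfsq iht lvv cofjp kwfu ijz wyvq hfvfk ywg
Final line 12: hfvfk

Answer: hfvfk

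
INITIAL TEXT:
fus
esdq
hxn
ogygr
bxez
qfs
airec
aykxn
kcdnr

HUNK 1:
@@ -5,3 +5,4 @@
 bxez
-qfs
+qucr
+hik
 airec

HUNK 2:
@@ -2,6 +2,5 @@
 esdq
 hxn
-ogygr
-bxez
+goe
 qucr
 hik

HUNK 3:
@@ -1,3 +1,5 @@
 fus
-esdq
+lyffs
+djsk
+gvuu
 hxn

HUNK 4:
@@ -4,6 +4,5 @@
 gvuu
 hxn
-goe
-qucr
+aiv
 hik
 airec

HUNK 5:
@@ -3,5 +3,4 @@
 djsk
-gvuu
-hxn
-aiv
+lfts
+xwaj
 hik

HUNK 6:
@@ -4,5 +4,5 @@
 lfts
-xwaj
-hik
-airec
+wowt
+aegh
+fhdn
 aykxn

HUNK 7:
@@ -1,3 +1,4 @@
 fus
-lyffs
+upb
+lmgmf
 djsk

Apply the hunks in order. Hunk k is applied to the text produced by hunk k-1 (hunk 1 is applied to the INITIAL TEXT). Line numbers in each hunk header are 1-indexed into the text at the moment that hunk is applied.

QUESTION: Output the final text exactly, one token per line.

Hunk 1: at line 5 remove [qfs] add [qucr,hik] -> 10 lines: fus esdq hxn ogygr bxez qucr hik airec aykxn kcdnr
Hunk 2: at line 2 remove [ogygr,bxez] add [goe] -> 9 lines: fus esdq hxn goe qucr hik airec aykxn kcdnr
Hunk 3: at line 1 remove [esdq] add [lyffs,djsk,gvuu] -> 11 lines: fus lyffs djsk gvuu hxn goe qucr hik airec aykxn kcdnr
Hunk 4: at line 4 remove [goe,qucr] add [aiv] -> 10 lines: fus lyffs djsk gvuu hxn aiv hik airec aykxn kcdnr
Hunk 5: at line 3 remove [gvuu,hxn,aiv] add [lfts,xwaj] -> 9 lines: fus lyffs djsk lfts xwaj hik airec aykxn kcdnr
Hunk 6: at line 4 remove [xwaj,hik,airec] add [wowt,aegh,fhdn] -> 9 lines: fus lyffs djsk lfts wowt aegh fhdn aykxn kcdnr
Hunk 7: at line 1 remove [lyffs] add [upb,lmgmf] -> 10 lines: fus upb lmgmf djsk lfts wowt aegh fhdn aykxn kcdnr

Answer: fus
upb
lmgmf
djsk
lfts
wowt
aegh
fhdn
aykxn
kcdnr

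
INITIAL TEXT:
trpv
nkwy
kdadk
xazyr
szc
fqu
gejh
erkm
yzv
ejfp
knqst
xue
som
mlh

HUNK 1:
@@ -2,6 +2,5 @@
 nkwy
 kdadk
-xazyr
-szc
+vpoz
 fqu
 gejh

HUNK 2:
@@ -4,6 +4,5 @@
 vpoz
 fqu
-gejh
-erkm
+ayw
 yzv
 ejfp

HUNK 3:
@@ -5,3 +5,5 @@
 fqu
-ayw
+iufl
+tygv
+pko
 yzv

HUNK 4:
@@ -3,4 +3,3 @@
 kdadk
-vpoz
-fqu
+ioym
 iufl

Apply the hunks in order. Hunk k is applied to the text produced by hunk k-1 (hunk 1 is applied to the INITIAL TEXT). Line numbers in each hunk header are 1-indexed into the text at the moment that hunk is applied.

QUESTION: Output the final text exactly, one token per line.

Answer: trpv
nkwy
kdadk
ioym
iufl
tygv
pko
yzv
ejfp
knqst
xue
som
mlh

Derivation:
Hunk 1: at line 2 remove [xazyr,szc] add [vpoz] -> 13 lines: trpv nkwy kdadk vpoz fqu gejh erkm yzv ejfp knqst xue som mlh
Hunk 2: at line 4 remove [gejh,erkm] add [ayw] -> 12 lines: trpv nkwy kdadk vpoz fqu ayw yzv ejfp knqst xue som mlh
Hunk 3: at line 5 remove [ayw] add [iufl,tygv,pko] -> 14 lines: trpv nkwy kdadk vpoz fqu iufl tygv pko yzv ejfp knqst xue som mlh
Hunk 4: at line 3 remove [vpoz,fqu] add [ioym] -> 13 lines: trpv nkwy kdadk ioym iufl tygv pko yzv ejfp knqst xue som mlh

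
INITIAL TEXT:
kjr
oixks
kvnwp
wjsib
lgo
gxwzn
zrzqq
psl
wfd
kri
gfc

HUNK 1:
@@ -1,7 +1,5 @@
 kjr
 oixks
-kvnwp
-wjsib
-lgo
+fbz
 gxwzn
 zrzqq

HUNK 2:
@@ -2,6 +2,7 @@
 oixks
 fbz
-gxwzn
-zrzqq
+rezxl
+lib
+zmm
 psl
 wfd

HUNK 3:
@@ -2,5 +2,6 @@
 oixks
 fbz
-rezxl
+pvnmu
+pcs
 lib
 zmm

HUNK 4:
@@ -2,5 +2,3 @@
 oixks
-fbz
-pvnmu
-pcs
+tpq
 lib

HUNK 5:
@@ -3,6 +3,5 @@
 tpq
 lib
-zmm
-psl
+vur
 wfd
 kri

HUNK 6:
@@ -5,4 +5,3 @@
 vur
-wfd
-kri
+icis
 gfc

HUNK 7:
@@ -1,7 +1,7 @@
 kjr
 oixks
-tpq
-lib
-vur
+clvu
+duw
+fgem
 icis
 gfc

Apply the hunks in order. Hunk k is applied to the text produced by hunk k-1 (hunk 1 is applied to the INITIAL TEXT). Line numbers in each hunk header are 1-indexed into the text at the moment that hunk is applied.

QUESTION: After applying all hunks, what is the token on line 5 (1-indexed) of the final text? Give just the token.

Answer: fgem

Derivation:
Hunk 1: at line 1 remove [kvnwp,wjsib,lgo] add [fbz] -> 9 lines: kjr oixks fbz gxwzn zrzqq psl wfd kri gfc
Hunk 2: at line 2 remove [gxwzn,zrzqq] add [rezxl,lib,zmm] -> 10 lines: kjr oixks fbz rezxl lib zmm psl wfd kri gfc
Hunk 3: at line 2 remove [rezxl] add [pvnmu,pcs] -> 11 lines: kjr oixks fbz pvnmu pcs lib zmm psl wfd kri gfc
Hunk 4: at line 2 remove [fbz,pvnmu,pcs] add [tpq] -> 9 lines: kjr oixks tpq lib zmm psl wfd kri gfc
Hunk 5: at line 3 remove [zmm,psl] add [vur] -> 8 lines: kjr oixks tpq lib vur wfd kri gfc
Hunk 6: at line 5 remove [wfd,kri] add [icis] -> 7 lines: kjr oixks tpq lib vur icis gfc
Hunk 7: at line 1 remove [tpq,lib,vur] add [clvu,duw,fgem] -> 7 lines: kjr oixks clvu duw fgem icis gfc
Final line 5: fgem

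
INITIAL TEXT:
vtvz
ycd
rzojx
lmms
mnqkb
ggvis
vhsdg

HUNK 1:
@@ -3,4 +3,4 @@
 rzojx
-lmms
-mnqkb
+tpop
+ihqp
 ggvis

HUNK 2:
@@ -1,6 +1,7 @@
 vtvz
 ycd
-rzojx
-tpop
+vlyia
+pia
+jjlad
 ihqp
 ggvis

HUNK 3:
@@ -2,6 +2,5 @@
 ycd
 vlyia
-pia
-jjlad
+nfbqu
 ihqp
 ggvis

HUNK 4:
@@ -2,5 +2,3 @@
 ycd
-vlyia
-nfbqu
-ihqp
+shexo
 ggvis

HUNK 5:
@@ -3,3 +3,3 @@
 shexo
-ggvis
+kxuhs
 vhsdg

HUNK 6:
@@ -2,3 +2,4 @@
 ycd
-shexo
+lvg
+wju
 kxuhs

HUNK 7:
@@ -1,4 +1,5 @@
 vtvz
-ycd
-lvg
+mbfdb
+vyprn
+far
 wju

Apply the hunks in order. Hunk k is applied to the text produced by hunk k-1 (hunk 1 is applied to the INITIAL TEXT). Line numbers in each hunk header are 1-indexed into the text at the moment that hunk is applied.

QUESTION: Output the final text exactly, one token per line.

Hunk 1: at line 3 remove [lmms,mnqkb] add [tpop,ihqp] -> 7 lines: vtvz ycd rzojx tpop ihqp ggvis vhsdg
Hunk 2: at line 1 remove [rzojx,tpop] add [vlyia,pia,jjlad] -> 8 lines: vtvz ycd vlyia pia jjlad ihqp ggvis vhsdg
Hunk 3: at line 2 remove [pia,jjlad] add [nfbqu] -> 7 lines: vtvz ycd vlyia nfbqu ihqp ggvis vhsdg
Hunk 4: at line 2 remove [vlyia,nfbqu,ihqp] add [shexo] -> 5 lines: vtvz ycd shexo ggvis vhsdg
Hunk 5: at line 3 remove [ggvis] add [kxuhs] -> 5 lines: vtvz ycd shexo kxuhs vhsdg
Hunk 6: at line 2 remove [shexo] add [lvg,wju] -> 6 lines: vtvz ycd lvg wju kxuhs vhsdg
Hunk 7: at line 1 remove [ycd,lvg] add [mbfdb,vyprn,far] -> 7 lines: vtvz mbfdb vyprn far wju kxuhs vhsdg

Answer: vtvz
mbfdb
vyprn
far
wju
kxuhs
vhsdg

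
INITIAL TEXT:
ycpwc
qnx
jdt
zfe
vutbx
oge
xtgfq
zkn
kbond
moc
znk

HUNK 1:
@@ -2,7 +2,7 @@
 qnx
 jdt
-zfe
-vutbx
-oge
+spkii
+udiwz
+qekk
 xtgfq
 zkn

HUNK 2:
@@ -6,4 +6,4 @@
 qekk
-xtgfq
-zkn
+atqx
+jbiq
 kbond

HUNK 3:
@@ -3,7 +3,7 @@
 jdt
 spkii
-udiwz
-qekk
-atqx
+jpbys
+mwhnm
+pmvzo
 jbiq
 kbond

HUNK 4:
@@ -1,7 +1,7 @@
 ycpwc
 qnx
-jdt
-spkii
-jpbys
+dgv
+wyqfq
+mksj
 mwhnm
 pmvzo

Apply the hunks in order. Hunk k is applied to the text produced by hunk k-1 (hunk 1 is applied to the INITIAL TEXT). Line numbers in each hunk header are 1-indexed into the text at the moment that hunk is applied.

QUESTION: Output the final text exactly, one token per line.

Hunk 1: at line 2 remove [zfe,vutbx,oge] add [spkii,udiwz,qekk] -> 11 lines: ycpwc qnx jdt spkii udiwz qekk xtgfq zkn kbond moc znk
Hunk 2: at line 6 remove [xtgfq,zkn] add [atqx,jbiq] -> 11 lines: ycpwc qnx jdt spkii udiwz qekk atqx jbiq kbond moc znk
Hunk 3: at line 3 remove [udiwz,qekk,atqx] add [jpbys,mwhnm,pmvzo] -> 11 lines: ycpwc qnx jdt spkii jpbys mwhnm pmvzo jbiq kbond moc znk
Hunk 4: at line 1 remove [jdt,spkii,jpbys] add [dgv,wyqfq,mksj] -> 11 lines: ycpwc qnx dgv wyqfq mksj mwhnm pmvzo jbiq kbond moc znk

Answer: ycpwc
qnx
dgv
wyqfq
mksj
mwhnm
pmvzo
jbiq
kbond
moc
znk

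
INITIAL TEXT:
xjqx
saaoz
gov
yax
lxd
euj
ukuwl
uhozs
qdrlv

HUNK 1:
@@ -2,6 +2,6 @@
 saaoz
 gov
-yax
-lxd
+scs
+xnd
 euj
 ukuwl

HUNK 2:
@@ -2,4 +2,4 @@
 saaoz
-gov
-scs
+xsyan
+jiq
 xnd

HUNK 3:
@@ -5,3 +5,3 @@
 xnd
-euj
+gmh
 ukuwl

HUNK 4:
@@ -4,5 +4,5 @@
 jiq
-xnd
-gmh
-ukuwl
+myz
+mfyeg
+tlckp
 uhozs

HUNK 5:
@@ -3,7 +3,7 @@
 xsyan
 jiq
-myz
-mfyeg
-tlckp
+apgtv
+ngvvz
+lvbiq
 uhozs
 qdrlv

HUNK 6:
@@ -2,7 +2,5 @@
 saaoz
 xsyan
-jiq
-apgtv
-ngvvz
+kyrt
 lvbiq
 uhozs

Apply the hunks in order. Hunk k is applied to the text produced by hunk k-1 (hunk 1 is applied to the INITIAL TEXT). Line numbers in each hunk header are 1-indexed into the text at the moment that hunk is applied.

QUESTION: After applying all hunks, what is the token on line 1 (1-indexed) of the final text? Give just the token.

Hunk 1: at line 2 remove [yax,lxd] add [scs,xnd] -> 9 lines: xjqx saaoz gov scs xnd euj ukuwl uhozs qdrlv
Hunk 2: at line 2 remove [gov,scs] add [xsyan,jiq] -> 9 lines: xjqx saaoz xsyan jiq xnd euj ukuwl uhozs qdrlv
Hunk 3: at line 5 remove [euj] add [gmh] -> 9 lines: xjqx saaoz xsyan jiq xnd gmh ukuwl uhozs qdrlv
Hunk 4: at line 4 remove [xnd,gmh,ukuwl] add [myz,mfyeg,tlckp] -> 9 lines: xjqx saaoz xsyan jiq myz mfyeg tlckp uhozs qdrlv
Hunk 5: at line 3 remove [myz,mfyeg,tlckp] add [apgtv,ngvvz,lvbiq] -> 9 lines: xjqx saaoz xsyan jiq apgtv ngvvz lvbiq uhozs qdrlv
Hunk 6: at line 2 remove [jiq,apgtv,ngvvz] add [kyrt] -> 7 lines: xjqx saaoz xsyan kyrt lvbiq uhozs qdrlv
Final line 1: xjqx

Answer: xjqx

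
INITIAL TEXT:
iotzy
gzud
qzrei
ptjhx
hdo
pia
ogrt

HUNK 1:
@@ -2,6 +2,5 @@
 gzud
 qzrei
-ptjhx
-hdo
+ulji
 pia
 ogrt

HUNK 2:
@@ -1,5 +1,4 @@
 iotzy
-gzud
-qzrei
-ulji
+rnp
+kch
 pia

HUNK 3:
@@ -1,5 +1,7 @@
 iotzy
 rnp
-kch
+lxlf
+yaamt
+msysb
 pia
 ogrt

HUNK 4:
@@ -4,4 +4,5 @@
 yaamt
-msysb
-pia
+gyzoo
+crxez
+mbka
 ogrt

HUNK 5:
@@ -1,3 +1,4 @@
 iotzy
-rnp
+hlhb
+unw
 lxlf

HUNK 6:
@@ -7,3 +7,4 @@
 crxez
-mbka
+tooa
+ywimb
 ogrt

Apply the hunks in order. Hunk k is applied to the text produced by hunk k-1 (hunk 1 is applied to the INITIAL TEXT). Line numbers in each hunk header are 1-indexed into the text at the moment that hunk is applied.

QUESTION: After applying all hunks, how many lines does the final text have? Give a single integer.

Answer: 10

Derivation:
Hunk 1: at line 2 remove [ptjhx,hdo] add [ulji] -> 6 lines: iotzy gzud qzrei ulji pia ogrt
Hunk 2: at line 1 remove [gzud,qzrei,ulji] add [rnp,kch] -> 5 lines: iotzy rnp kch pia ogrt
Hunk 3: at line 1 remove [kch] add [lxlf,yaamt,msysb] -> 7 lines: iotzy rnp lxlf yaamt msysb pia ogrt
Hunk 4: at line 4 remove [msysb,pia] add [gyzoo,crxez,mbka] -> 8 lines: iotzy rnp lxlf yaamt gyzoo crxez mbka ogrt
Hunk 5: at line 1 remove [rnp] add [hlhb,unw] -> 9 lines: iotzy hlhb unw lxlf yaamt gyzoo crxez mbka ogrt
Hunk 6: at line 7 remove [mbka] add [tooa,ywimb] -> 10 lines: iotzy hlhb unw lxlf yaamt gyzoo crxez tooa ywimb ogrt
Final line count: 10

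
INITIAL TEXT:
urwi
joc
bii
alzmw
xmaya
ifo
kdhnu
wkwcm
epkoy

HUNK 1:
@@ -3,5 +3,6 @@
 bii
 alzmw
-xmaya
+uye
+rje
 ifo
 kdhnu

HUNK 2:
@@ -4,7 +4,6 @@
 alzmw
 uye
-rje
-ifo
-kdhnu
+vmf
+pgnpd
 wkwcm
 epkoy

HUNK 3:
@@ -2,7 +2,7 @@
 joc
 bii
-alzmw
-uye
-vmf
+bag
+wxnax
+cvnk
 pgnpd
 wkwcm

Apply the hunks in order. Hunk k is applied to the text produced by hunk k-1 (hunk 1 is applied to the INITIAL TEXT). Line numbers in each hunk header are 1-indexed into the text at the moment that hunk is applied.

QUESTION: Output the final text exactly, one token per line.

Hunk 1: at line 3 remove [xmaya] add [uye,rje] -> 10 lines: urwi joc bii alzmw uye rje ifo kdhnu wkwcm epkoy
Hunk 2: at line 4 remove [rje,ifo,kdhnu] add [vmf,pgnpd] -> 9 lines: urwi joc bii alzmw uye vmf pgnpd wkwcm epkoy
Hunk 3: at line 2 remove [alzmw,uye,vmf] add [bag,wxnax,cvnk] -> 9 lines: urwi joc bii bag wxnax cvnk pgnpd wkwcm epkoy

Answer: urwi
joc
bii
bag
wxnax
cvnk
pgnpd
wkwcm
epkoy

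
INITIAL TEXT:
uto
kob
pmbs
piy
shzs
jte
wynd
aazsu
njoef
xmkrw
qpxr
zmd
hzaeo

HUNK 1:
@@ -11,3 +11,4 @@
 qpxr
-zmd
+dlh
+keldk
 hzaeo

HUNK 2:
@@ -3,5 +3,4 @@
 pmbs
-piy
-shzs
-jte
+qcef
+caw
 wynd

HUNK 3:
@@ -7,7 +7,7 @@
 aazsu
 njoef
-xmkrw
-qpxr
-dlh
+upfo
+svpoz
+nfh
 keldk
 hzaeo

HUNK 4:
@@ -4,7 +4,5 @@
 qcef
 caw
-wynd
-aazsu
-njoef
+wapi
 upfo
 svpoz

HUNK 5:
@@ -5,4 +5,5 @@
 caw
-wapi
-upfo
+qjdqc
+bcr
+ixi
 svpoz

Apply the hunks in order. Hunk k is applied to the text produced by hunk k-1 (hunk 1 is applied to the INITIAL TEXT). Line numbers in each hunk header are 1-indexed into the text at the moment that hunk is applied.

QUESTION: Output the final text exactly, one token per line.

Hunk 1: at line 11 remove [zmd] add [dlh,keldk] -> 14 lines: uto kob pmbs piy shzs jte wynd aazsu njoef xmkrw qpxr dlh keldk hzaeo
Hunk 2: at line 3 remove [piy,shzs,jte] add [qcef,caw] -> 13 lines: uto kob pmbs qcef caw wynd aazsu njoef xmkrw qpxr dlh keldk hzaeo
Hunk 3: at line 7 remove [xmkrw,qpxr,dlh] add [upfo,svpoz,nfh] -> 13 lines: uto kob pmbs qcef caw wynd aazsu njoef upfo svpoz nfh keldk hzaeo
Hunk 4: at line 4 remove [wynd,aazsu,njoef] add [wapi] -> 11 lines: uto kob pmbs qcef caw wapi upfo svpoz nfh keldk hzaeo
Hunk 5: at line 5 remove [wapi,upfo] add [qjdqc,bcr,ixi] -> 12 lines: uto kob pmbs qcef caw qjdqc bcr ixi svpoz nfh keldk hzaeo

Answer: uto
kob
pmbs
qcef
caw
qjdqc
bcr
ixi
svpoz
nfh
keldk
hzaeo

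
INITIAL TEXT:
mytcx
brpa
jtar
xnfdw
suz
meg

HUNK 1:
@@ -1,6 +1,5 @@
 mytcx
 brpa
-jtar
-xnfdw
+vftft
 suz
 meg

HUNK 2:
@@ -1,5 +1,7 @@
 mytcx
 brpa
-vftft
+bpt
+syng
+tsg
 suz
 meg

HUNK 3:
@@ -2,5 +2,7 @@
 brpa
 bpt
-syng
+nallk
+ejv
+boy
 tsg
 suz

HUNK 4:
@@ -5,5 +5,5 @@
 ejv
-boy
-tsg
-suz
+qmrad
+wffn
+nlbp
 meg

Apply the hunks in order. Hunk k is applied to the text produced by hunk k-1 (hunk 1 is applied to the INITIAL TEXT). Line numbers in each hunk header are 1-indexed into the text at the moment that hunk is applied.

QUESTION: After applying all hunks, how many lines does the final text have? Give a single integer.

Answer: 9

Derivation:
Hunk 1: at line 1 remove [jtar,xnfdw] add [vftft] -> 5 lines: mytcx brpa vftft suz meg
Hunk 2: at line 1 remove [vftft] add [bpt,syng,tsg] -> 7 lines: mytcx brpa bpt syng tsg suz meg
Hunk 3: at line 2 remove [syng] add [nallk,ejv,boy] -> 9 lines: mytcx brpa bpt nallk ejv boy tsg suz meg
Hunk 4: at line 5 remove [boy,tsg,suz] add [qmrad,wffn,nlbp] -> 9 lines: mytcx brpa bpt nallk ejv qmrad wffn nlbp meg
Final line count: 9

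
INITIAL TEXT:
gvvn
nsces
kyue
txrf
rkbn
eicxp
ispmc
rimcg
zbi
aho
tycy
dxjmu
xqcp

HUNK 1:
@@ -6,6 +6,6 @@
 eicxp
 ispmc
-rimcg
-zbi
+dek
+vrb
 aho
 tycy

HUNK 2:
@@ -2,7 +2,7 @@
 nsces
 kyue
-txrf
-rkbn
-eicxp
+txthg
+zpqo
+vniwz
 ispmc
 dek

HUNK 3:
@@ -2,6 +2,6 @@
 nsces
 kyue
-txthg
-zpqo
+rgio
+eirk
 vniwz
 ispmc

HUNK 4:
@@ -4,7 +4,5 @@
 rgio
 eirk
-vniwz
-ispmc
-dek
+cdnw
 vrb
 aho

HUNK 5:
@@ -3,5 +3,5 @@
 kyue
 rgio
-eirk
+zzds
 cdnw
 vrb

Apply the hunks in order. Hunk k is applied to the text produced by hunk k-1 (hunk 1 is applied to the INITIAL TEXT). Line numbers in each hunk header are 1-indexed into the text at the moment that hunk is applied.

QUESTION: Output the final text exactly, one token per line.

Hunk 1: at line 6 remove [rimcg,zbi] add [dek,vrb] -> 13 lines: gvvn nsces kyue txrf rkbn eicxp ispmc dek vrb aho tycy dxjmu xqcp
Hunk 2: at line 2 remove [txrf,rkbn,eicxp] add [txthg,zpqo,vniwz] -> 13 lines: gvvn nsces kyue txthg zpqo vniwz ispmc dek vrb aho tycy dxjmu xqcp
Hunk 3: at line 2 remove [txthg,zpqo] add [rgio,eirk] -> 13 lines: gvvn nsces kyue rgio eirk vniwz ispmc dek vrb aho tycy dxjmu xqcp
Hunk 4: at line 4 remove [vniwz,ispmc,dek] add [cdnw] -> 11 lines: gvvn nsces kyue rgio eirk cdnw vrb aho tycy dxjmu xqcp
Hunk 5: at line 3 remove [eirk] add [zzds] -> 11 lines: gvvn nsces kyue rgio zzds cdnw vrb aho tycy dxjmu xqcp

Answer: gvvn
nsces
kyue
rgio
zzds
cdnw
vrb
aho
tycy
dxjmu
xqcp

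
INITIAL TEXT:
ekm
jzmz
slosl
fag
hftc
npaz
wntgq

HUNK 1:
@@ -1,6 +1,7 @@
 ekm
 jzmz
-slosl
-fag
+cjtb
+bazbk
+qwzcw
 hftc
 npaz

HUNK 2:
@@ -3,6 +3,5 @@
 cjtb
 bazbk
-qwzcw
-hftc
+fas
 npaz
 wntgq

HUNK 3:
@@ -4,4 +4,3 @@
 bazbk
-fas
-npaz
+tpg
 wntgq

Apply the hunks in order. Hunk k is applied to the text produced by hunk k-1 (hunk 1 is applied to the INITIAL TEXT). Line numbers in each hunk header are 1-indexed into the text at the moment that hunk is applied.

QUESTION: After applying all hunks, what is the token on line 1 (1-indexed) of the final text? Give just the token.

Answer: ekm

Derivation:
Hunk 1: at line 1 remove [slosl,fag] add [cjtb,bazbk,qwzcw] -> 8 lines: ekm jzmz cjtb bazbk qwzcw hftc npaz wntgq
Hunk 2: at line 3 remove [qwzcw,hftc] add [fas] -> 7 lines: ekm jzmz cjtb bazbk fas npaz wntgq
Hunk 3: at line 4 remove [fas,npaz] add [tpg] -> 6 lines: ekm jzmz cjtb bazbk tpg wntgq
Final line 1: ekm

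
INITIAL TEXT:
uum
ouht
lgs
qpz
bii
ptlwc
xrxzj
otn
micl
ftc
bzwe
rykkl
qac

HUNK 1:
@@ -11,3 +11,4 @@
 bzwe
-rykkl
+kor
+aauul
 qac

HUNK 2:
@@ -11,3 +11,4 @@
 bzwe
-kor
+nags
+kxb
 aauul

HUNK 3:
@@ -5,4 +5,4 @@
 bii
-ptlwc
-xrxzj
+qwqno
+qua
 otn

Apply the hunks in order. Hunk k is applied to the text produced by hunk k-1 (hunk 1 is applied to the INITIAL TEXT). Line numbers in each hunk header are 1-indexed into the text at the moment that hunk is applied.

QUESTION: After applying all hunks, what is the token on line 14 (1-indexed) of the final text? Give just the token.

Hunk 1: at line 11 remove [rykkl] add [kor,aauul] -> 14 lines: uum ouht lgs qpz bii ptlwc xrxzj otn micl ftc bzwe kor aauul qac
Hunk 2: at line 11 remove [kor] add [nags,kxb] -> 15 lines: uum ouht lgs qpz bii ptlwc xrxzj otn micl ftc bzwe nags kxb aauul qac
Hunk 3: at line 5 remove [ptlwc,xrxzj] add [qwqno,qua] -> 15 lines: uum ouht lgs qpz bii qwqno qua otn micl ftc bzwe nags kxb aauul qac
Final line 14: aauul

Answer: aauul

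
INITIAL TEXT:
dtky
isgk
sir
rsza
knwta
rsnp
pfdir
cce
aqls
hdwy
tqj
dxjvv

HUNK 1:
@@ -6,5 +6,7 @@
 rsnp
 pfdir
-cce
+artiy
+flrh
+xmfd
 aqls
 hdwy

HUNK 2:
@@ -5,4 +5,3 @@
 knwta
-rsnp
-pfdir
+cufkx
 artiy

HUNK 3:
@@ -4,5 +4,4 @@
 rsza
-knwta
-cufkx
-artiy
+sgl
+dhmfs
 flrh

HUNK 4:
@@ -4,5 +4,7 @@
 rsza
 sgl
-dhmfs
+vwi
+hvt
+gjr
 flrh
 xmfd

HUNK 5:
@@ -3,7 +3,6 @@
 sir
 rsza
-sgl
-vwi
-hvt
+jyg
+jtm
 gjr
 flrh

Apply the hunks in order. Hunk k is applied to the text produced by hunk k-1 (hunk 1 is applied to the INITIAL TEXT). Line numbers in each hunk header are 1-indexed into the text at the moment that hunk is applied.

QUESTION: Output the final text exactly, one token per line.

Answer: dtky
isgk
sir
rsza
jyg
jtm
gjr
flrh
xmfd
aqls
hdwy
tqj
dxjvv

Derivation:
Hunk 1: at line 6 remove [cce] add [artiy,flrh,xmfd] -> 14 lines: dtky isgk sir rsza knwta rsnp pfdir artiy flrh xmfd aqls hdwy tqj dxjvv
Hunk 2: at line 5 remove [rsnp,pfdir] add [cufkx] -> 13 lines: dtky isgk sir rsza knwta cufkx artiy flrh xmfd aqls hdwy tqj dxjvv
Hunk 3: at line 4 remove [knwta,cufkx,artiy] add [sgl,dhmfs] -> 12 lines: dtky isgk sir rsza sgl dhmfs flrh xmfd aqls hdwy tqj dxjvv
Hunk 4: at line 4 remove [dhmfs] add [vwi,hvt,gjr] -> 14 lines: dtky isgk sir rsza sgl vwi hvt gjr flrh xmfd aqls hdwy tqj dxjvv
Hunk 5: at line 3 remove [sgl,vwi,hvt] add [jyg,jtm] -> 13 lines: dtky isgk sir rsza jyg jtm gjr flrh xmfd aqls hdwy tqj dxjvv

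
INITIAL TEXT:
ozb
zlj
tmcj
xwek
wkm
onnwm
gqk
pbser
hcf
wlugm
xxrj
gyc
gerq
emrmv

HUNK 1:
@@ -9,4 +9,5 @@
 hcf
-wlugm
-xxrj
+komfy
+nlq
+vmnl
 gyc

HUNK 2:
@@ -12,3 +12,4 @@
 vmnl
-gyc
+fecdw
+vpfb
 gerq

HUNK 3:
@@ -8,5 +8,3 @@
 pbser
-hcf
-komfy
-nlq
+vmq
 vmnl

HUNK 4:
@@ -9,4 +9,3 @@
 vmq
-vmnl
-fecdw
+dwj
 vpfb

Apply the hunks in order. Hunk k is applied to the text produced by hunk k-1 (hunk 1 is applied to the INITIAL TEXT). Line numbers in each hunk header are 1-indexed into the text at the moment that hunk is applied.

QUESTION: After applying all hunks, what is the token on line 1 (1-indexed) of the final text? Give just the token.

Answer: ozb

Derivation:
Hunk 1: at line 9 remove [wlugm,xxrj] add [komfy,nlq,vmnl] -> 15 lines: ozb zlj tmcj xwek wkm onnwm gqk pbser hcf komfy nlq vmnl gyc gerq emrmv
Hunk 2: at line 12 remove [gyc] add [fecdw,vpfb] -> 16 lines: ozb zlj tmcj xwek wkm onnwm gqk pbser hcf komfy nlq vmnl fecdw vpfb gerq emrmv
Hunk 3: at line 8 remove [hcf,komfy,nlq] add [vmq] -> 14 lines: ozb zlj tmcj xwek wkm onnwm gqk pbser vmq vmnl fecdw vpfb gerq emrmv
Hunk 4: at line 9 remove [vmnl,fecdw] add [dwj] -> 13 lines: ozb zlj tmcj xwek wkm onnwm gqk pbser vmq dwj vpfb gerq emrmv
Final line 1: ozb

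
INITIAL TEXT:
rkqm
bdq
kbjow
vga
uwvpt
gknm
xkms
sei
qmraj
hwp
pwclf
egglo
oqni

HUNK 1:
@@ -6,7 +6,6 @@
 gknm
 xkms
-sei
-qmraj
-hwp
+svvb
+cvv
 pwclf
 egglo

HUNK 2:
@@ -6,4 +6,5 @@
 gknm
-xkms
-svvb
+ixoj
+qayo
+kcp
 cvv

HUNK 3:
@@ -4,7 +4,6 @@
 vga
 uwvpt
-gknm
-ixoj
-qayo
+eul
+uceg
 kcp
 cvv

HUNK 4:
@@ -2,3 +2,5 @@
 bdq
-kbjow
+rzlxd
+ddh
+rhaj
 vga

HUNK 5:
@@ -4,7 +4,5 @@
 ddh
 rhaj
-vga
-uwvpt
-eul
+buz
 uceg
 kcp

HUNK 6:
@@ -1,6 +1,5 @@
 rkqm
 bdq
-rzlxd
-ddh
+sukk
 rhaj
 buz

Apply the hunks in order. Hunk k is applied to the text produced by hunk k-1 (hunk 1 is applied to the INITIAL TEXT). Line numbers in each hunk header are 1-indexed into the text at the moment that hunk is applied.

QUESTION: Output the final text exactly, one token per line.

Answer: rkqm
bdq
sukk
rhaj
buz
uceg
kcp
cvv
pwclf
egglo
oqni

Derivation:
Hunk 1: at line 6 remove [sei,qmraj,hwp] add [svvb,cvv] -> 12 lines: rkqm bdq kbjow vga uwvpt gknm xkms svvb cvv pwclf egglo oqni
Hunk 2: at line 6 remove [xkms,svvb] add [ixoj,qayo,kcp] -> 13 lines: rkqm bdq kbjow vga uwvpt gknm ixoj qayo kcp cvv pwclf egglo oqni
Hunk 3: at line 4 remove [gknm,ixoj,qayo] add [eul,uceg] -> 12 lines: rkqm bdq kbjow vga uwvpt eul uceg kcp cvv pwclf egglo oqni
Hunk 4: at line 2 remove [kbjow] add [rzlxd,ddh,rhaj] -> 14 lines: rkqm bdq rzlxd ddh rhaj vga uwvpt eul uceg kcp cvv pwclf egglo oqni
Hunk 5: at line 4 remove [vga,uwvpt,eul] add [buz] -> 12 lines: rkqm bdq rzlxd ddh rhaj buz uceg kcp cvv pwclf egglo oqni
Hunk 6: at line 1 remove [rzlxd,ddh] add [sukk] -> 11 lines: rkqm bdq sukk rhaj buz uceg kcp cvv pwclf egglo oqni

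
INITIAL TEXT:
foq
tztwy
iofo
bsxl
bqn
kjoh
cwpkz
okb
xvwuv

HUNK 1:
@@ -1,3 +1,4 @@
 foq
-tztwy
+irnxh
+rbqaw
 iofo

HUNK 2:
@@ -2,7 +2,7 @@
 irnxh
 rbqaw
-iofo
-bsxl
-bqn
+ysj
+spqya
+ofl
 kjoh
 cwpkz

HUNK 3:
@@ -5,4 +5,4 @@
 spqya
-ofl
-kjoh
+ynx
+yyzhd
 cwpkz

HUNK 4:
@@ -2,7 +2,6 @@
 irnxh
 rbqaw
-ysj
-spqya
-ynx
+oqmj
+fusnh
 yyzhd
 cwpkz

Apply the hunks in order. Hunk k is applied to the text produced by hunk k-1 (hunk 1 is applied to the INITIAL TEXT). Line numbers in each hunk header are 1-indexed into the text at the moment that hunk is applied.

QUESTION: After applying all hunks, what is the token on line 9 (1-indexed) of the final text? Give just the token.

Answer: xvwuv

Derivation:
Hunk 1: at line 1 remove [tztwy] add [irnxh,rbqaw] -> 10 lines: foq irnxh rbqaw iofo bsxl bqn kjoh cwpkz okb xvwuv
Hunk 2: at line 2 remove [iofo,bsxl,bqn] add [ysj,spqya,ofl] -> 10 lines: foq irnxh rbqaw ysj spqya ofl kjoh cwpkz okb xvwuv
Hunk 3: at line 5 remove [ofl,kjoh] add [ynx,yyzhd] -> 10 lines: foq irnxh rbqaw ysj spqya ynx yyzhd cwpkz okb xvwuv
Hunk 4: at line 2 remove [ysj,spqya,ynx] add [oqmj,fusnh] -> 9 lines: foq irnxh rbqaw oqmj fusnh yyzhd cwpkz okb xvwuv
Final line 9: xvwuv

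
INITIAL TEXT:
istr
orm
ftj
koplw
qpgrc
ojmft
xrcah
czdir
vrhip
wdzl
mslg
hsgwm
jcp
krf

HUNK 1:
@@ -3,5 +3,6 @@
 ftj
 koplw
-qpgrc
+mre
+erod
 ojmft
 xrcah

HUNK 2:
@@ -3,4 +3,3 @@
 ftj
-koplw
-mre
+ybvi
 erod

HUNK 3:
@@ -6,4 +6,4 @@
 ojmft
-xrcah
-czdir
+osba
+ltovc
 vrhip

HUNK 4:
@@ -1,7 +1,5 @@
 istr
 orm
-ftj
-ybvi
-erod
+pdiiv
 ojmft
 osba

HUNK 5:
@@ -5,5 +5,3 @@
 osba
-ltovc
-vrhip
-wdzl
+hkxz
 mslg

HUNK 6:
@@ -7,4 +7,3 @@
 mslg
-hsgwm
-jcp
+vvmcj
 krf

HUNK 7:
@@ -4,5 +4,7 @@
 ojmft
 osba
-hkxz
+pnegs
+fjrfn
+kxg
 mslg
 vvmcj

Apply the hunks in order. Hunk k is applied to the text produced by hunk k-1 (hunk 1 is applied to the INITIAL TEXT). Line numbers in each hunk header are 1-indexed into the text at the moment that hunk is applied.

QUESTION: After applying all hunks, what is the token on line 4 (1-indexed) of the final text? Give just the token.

Hunk 1: at line 3 remove [qpgrc] add [mre,erod] -> 15 lines: istr orm ftj koplw mre erod ojmft xrcah czdir vrhip wdzl mslg hsgwm jcp krf
Hunk 2: at line 3 remove [koplw,mre] add [ybvi] -> 14 lines: istr orm ftj ybvi erod ojmft xrcah czdir vrhip wdzl mslg hsgwm jcp krf
Hunk 3: at line 6 remove [xrcah,czdir] add [osba,ltovc] -> 14 lines: istr orm ftj ybvi erod ojmft osba ltovc vrhip wdzl mslg hsgwm jcp krf
Hunk 4: at line 1 remove [ftj,ybvi,erod] add [pdiiv] -> 12 lines: istr orm pdiiv ojmft osba ltovc vrhip wdzl mslg hsgwm jcp krf
Hunk 5: at line 5 remove [ltovc,vrhip,wdzl] add [hkxz] -> 10 lines: istr orm pdiiv ojmft osba hkxz mslg hsgwm jcp krf
Hunk 6: at line 7 remove [hsgwm,jcp] add [vvmcj] -> 9 lines: istr orm pdiiv ojmft osba hkxz mslg vvmcj krf
Hunk 7: at line 4 remove [hkxz] add [pnegs,fjrfn,kxg] -> 11 lines: istr orm pdiiv ojmft osba pnegs fjrfn kxg mslg vvmcj krf
Final line 4: ojmft

Answer: ojmft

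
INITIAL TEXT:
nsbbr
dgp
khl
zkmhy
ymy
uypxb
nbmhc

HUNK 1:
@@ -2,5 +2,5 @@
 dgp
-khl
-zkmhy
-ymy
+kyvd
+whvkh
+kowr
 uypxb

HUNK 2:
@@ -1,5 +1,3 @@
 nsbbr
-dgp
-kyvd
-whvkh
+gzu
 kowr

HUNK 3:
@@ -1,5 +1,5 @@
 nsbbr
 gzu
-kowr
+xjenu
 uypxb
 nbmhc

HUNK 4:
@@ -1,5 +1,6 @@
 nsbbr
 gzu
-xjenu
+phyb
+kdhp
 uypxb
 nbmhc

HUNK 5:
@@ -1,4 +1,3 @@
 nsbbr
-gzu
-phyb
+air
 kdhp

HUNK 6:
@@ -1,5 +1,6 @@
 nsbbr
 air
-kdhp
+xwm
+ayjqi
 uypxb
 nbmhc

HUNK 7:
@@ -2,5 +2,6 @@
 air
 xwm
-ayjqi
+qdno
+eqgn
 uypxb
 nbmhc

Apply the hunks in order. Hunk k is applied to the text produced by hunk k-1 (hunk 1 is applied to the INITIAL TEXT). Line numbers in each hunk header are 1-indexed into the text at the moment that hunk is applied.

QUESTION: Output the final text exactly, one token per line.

Hunk 1: at line 2 remove [khl,zkmhy,ymy] add [kyvd,whvkh,kowr] -> 7 lines: nsbbr dgp kyvd whvkh kowr uypxb nbmhc
Hunk 2: at line 1 remove [dgp,kyvd,whvkh] add [gzu] -> 5 lines: nsbbr gzu kowr uypxb nbmhc
Hunk 3: at line 1 remove [kowr] add [xjenu] -> 5 lines: nsbbr gzu xjenu uypxb nbmhc
Hunk 4: at line 1 remove [xjenu] add [phyb,kdhp] -> 6 lines: nsbbr gzu phyb kdhp uypxb nbmhc
Hunk 5: at line 1 remove [gzu,phyb] add [air] -> 5 lines: nsbbr air kdhp uypxb nbmhc
Hunk 6: at line 1 remove [kdhp] add [xwm,ayjqi] -> 6 lines: nsbbr air xwm ayjqi uypxb nbmhc
Hunk 7: at line 2 remove [ayjqi] add [qdno,eqgn] -> 7 lines: nsbbr air xwm qdno eqgn uypxb nbmhc

Answer: nsbbr
air
xwm
qdno
eqgn
uypxb
nbmhc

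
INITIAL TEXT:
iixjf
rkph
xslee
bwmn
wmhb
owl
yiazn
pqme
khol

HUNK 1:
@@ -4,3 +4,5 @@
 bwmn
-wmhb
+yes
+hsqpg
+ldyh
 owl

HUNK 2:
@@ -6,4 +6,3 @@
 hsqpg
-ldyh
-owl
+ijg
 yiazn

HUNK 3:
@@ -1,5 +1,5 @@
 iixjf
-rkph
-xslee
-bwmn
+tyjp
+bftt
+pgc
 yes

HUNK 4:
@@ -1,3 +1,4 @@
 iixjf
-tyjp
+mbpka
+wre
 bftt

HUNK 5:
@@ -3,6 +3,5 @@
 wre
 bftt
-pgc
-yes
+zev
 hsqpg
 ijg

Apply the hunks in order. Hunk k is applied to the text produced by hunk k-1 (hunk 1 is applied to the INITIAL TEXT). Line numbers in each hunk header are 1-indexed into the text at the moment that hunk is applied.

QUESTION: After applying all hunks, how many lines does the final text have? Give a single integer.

Answer: 10

Derivation:
Hunk 1: at line 4 remove [wmhb] add [yes,hsqpg,ldyh] -> 11 lines: iixjf rkph xslee bwmn yes hsqpg ldyh owl yiazn pqme khol
Hunk 2: at line 6 remove [ldyh,owl] add [ijg] -> 10 lines: iixjf rkph xslee bwmn yes hsqpg ijg yiazn pqme khol
Hunk 3: at line 1 remove [rkph,xslee,bwmn] add [tyjp,bftt,pgc] -> 10 lines: iixjf tyjp bftt pgc yes hsqpg ijg yiazn pqme khol
Hunk 4: at line 1 remove [tyjp] add [mbpka,wre] -> 11 lines: iixjf mbpka wre bftt pgc yes hsqpg ijg yiazn pqme khol
Hunk 5: at line 3 remove [pgc,yes] add [zev] -> 10 lines: iixjf mbpka wre bftt zev hsqpg ijg yiazn pqme khol
Final line count: 10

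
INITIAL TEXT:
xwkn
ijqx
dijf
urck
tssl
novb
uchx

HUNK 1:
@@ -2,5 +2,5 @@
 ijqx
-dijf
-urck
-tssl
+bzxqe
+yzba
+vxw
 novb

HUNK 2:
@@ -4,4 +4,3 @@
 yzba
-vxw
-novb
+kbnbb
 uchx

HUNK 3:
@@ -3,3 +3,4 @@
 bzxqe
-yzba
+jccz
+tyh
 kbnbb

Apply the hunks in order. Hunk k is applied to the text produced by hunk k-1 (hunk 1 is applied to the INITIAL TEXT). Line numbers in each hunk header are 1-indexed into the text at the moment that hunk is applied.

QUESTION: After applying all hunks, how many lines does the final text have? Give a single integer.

Answer: 7

Derivation:
Hunk 1: at line 2 remove [dijf,urck,tssl] add [bzxqe,yzba,vxw] -> 7 lines: xwkn ijqx bzxqe yzba vxw novb uchx
Hunk 2: at line 4 remove [vxw,novb] add [kbnbb] -> 6 lines: xwkn ijqx bzxqe yzba kbnbb uchx
Hunk 3: at line 3 remove [yzba] add [jccz,tyh] -> 7 lines: xwkn ijqx bzxqe jccz tyh kbnbb uchx
Final line count: 7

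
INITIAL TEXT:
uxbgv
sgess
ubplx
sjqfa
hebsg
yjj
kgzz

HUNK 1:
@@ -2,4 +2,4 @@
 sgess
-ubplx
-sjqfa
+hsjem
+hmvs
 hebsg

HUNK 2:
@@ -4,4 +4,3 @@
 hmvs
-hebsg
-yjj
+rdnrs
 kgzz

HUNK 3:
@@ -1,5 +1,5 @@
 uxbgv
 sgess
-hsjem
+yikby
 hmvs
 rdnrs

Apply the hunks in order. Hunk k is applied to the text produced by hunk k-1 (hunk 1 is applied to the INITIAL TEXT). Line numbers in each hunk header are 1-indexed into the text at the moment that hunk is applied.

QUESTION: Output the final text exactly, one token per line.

Hunk 1: at line 2 remove [ubplx,sjqfa] add [hsjem,hmvs] -> 7 lines: uxbgv sgess hsjem hmvs hebsg yjj kgzz
Hunk 2: at line 4 remove [hebsg,yjj] add [rdnrs] -> 6 lines: uxbgv sgess hsjem hmvs rdnrs kgzz
Hunk 3: at line 1 remove [hsjem] add [yikby] -> 6 lines: uxbgv sgess yikby hmvs rdnrs kgzz

Answer: uxbgv
sgess
yikby
hmvs
rdnrs
kgzz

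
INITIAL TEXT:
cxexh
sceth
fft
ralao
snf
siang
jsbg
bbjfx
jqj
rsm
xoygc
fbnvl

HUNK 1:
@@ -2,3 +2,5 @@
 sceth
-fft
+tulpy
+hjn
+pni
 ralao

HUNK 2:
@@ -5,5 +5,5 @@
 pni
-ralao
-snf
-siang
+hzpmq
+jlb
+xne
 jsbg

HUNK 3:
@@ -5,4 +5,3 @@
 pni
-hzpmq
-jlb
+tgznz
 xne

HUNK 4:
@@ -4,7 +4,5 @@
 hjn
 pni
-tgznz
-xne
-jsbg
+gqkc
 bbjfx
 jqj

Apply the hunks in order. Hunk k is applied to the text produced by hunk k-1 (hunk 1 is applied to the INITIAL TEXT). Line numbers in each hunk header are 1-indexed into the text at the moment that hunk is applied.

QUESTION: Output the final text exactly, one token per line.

Hunk 1: at line 2 remove [fft] add [tulpy,hjn,pni] -> 14 lines: cxexh sceth tulpy hjn pni ralao snf siang jsbg bbjfx jqj rsm xoygc fbnvl
Hunk 2: at line 5 remove [ralao,snf,siang] add [hzpmq,jlb,xne] -> 14 lines: cxexh sceth tulpy hjn pni hzpmq jlb xne jsbg bbjfx jqj rsm xoygc fbnvl
Hunk 3: at line 5 remove [hzpmq,jlb] add [tgznz] -> 13 lines: cxexh sceth tulpy hjn pni tgznz xne jsbg bbjfx jqj rsm xoygc fbnvl
Hunk 4: at line 4 remove [tgznz,xne,jsbg] add [gqkc] -> 11 lines: cxexh sceth tulpy hjn pni gqkc bbjfx jqj rsm xoygc fbnvl

Answer: cxexh
sceth
tulpy
hjn
pni
gqkc
bbjfx
jqj
rsm
xoygc
fbnvl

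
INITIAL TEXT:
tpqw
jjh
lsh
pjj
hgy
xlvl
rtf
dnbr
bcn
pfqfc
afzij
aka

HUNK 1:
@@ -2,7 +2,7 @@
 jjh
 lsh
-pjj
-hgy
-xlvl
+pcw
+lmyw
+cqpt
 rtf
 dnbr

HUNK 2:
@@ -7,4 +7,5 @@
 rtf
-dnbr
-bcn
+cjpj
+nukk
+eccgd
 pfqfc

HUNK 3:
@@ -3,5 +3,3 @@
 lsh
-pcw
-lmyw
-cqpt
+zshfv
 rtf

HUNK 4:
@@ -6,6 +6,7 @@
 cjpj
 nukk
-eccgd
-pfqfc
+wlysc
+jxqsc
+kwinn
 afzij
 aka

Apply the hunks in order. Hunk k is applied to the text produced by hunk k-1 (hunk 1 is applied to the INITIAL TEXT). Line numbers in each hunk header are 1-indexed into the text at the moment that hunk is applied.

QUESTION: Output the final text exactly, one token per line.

Answer: tpqw
jjh
lsh
zshfv
rtf
cjpj
nukk
wlysc
jxqsc
kwinn
afzij
aka

Derivation:
Hunk 1: at line 2 remove [pjj,hgy,xlvl] add [pcw,lmyw,cqpt] -> 12 lines: tpqw jjh lsh pcw lmyw cqpt rtf dnbr bcn pfqfc afzij aka
Hunk 2: at line 7 remove [dnbr,bcn] add [cjpj,nukk,eccgd] -> 13 lines: tpqw jjh lsh pcw lmyw cqpt rtf cjpj nukk eccgd pfqfc afzij aka
Hunk 3: at line 3 remove [pcw,lmyw,cqpt] add [zshfv] -> 11 lines: tpqw jjh lsh zshfv rtf cjpj nukk eccgd pfqfc afzij aka
Hunk 4: at line 6 remove [eccgd,pfqfc] add [wlysc,jxqsc,kwinn] -> 12 lines: tpqw jjh lsh zshfv rtf cjpj nukk wlysc jxqsc kwinn afzij aka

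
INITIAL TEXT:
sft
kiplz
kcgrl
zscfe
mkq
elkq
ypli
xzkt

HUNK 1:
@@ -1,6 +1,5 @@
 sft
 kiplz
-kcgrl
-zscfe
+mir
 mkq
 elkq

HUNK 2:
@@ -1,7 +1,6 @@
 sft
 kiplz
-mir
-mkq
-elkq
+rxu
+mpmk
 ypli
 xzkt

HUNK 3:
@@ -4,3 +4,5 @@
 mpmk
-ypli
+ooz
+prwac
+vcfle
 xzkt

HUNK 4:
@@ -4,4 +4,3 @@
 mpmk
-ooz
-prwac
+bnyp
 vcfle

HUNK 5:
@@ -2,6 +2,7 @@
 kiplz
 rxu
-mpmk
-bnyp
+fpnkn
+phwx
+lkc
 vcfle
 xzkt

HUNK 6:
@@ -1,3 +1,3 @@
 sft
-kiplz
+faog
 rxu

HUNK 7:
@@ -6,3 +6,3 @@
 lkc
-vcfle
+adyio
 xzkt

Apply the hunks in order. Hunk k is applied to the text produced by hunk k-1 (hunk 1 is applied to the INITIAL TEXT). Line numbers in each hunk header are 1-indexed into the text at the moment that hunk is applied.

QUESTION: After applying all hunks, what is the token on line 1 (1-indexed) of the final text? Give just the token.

Hunk 1: at line 1 remove [kcgrl,zscfe] add [mir] -> 7 lines: sft kiplz mir mkq elkq ypli xzkt
Hunk 2: at line 1 remove [mir,mkq,elkq] add [rxu,mpmk] -> 6 lines: sft kiplz rxu mpmk ypli xzkt
Hunk 3: at line 4 remove [ypli] add [ooz,prwac,vcfle] -> 8 lines: sft kiplz rxu mpmk ooz prwac vcfle xzkt
Hunk 4: at line 4 remove [ooz,prwac] add [bnyp] -> 7 lines: sft kiplz rxu mpmk bnyp vcfle xzkt
Hunk 5: at line 2 remove [mpmk,bnyp] add [fpnkn,phwx,lkc] -> 8 lines: sft kiplz rxu fpnkn phwx lkc vcfle xzkt
Hunk 6: at line 1 remove [kiplz] add [faog] -> 8 lines: sft faog rxu fpnkn phwx lkc vcfle xzkt
Hunk 7: at line 6 remove [vcfle] add [adyio] -> 8 lines: sft faog rxu fpnkn phwx lkc adyio xzkt
Final line 1: sft

Answer: sft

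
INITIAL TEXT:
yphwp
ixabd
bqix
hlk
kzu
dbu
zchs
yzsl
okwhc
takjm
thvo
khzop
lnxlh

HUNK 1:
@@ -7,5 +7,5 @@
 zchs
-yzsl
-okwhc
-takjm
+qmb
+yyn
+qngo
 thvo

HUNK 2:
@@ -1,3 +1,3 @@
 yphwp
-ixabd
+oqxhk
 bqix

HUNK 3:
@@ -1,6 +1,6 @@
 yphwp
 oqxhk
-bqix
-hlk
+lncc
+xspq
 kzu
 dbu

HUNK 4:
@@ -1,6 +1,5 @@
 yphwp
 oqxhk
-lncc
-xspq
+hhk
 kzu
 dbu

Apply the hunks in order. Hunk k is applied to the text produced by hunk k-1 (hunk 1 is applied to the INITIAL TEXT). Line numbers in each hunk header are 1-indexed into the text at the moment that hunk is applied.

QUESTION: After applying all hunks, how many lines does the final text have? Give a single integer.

Hunk 1: at line 7 remove [yzsl,okwhc,takjm] add [qmb,yyn,qngo] -> 13 lines: yphwp ixabd bqix hlk kzu dbu zchs qmb yyn qngo thvo khzop lnxlh
Hunk 2: at line 1 remove [ixabd] add [oqxhk] -> 13 lines: yphwp oqxhk bqix hlk kzu dbu zchs qmb yyn qngo thvo khzop lnxlh
Hunk 3: at line 1 remove [bqix,hlk] add [lncc,xspq] -> 13 lines: yphwp oqxhk lncc xspq kzu dbu zchs qmb yyn qngo thvo khzop lnxlh
Hunk 4: at line 1 remove [lncc,xspq] add [hhk] -> 12 lines: yphwp oqxhk hhk kzu dbu zchs qmb yyn qngo thvo khzop lnxlh
Final line count: 12

Answer: 12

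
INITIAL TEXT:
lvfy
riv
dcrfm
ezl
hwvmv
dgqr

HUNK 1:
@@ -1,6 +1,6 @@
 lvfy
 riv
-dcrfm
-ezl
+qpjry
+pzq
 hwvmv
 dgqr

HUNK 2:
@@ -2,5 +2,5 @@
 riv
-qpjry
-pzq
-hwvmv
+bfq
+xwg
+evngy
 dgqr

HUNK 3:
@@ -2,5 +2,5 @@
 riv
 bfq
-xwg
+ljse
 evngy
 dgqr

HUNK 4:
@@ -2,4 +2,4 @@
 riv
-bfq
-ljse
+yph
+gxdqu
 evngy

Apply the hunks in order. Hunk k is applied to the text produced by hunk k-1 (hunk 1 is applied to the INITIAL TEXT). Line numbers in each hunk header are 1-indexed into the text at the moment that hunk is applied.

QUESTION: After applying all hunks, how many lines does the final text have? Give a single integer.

Hunk 1: at line 1 remove [dcrfm,ezl] add [qpjry,pzq] -> 6 lines: lvfy riv qpjry pzq hwvmv dgqr
Hunk 2: at line 2 remove [qpjry,pzq,hwvmv] add [bfq,xwg,evngy] -> 6 lines: lvfy riv bfq xwg evngy dgqr
Hunk 3: at line 2 remove [xwg] add [ljse] -> 6 lines: lvfy riv bfq ljse evngy dgqr
Hunk 4: at line 2 remove [bfq,ljse] add [yph,gxdqu] -> 6 lines: lvfy riv yph gxdqu evngy dgqr
Final line count: 6

Answer: 6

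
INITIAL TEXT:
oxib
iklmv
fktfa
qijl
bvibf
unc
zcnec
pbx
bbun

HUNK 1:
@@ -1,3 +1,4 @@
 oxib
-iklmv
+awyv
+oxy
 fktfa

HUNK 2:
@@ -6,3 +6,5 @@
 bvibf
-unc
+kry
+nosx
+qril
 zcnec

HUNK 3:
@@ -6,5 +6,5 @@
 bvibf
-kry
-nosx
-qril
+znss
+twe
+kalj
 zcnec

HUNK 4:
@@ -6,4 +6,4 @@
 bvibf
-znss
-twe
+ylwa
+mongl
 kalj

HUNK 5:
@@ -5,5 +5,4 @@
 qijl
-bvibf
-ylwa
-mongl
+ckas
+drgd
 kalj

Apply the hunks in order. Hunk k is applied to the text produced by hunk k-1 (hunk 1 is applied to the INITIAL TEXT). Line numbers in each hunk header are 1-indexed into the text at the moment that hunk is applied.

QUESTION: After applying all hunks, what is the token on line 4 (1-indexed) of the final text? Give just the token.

Answer: fktfa

Derivation:
Hunk 1: at line 1 remove [iklmv] add [awyv,oxy] -> 10 lines: oxib awyv oxy fktfa qijl bvibf unc zcnec pbx bbun
Hunk 2: at line 6 remove [unc] add [kry,nosx,qril] -> 12 lines: oxib awyv oxy fktfa qijl bvibf kry nosx qril zcnec pbx bbun
Hunk 3: at line 6 remove [kry,nosx,qril] add [znss,twe,kalj] -> 12 lines: oxib awyv oxy fktfa qijl bvibf znss twe kalj zcnec pbx bbun
Hunk 4: at line 6 remove [znss,twe] add [ylwa,mongl] -> 12 lines: oxib awyv oxy fktfa qijl bvibf ylwa mongl kalj zcnec pbx bbun
Hunk 5: at line 5 remove [bvibf,ylwa,mongl] add [ckas,drgd] -> 11 lines: oxib awyv oxy fktfa qijl ckas drgd kalj zcnec pbx bbun
Final line 4: fktfa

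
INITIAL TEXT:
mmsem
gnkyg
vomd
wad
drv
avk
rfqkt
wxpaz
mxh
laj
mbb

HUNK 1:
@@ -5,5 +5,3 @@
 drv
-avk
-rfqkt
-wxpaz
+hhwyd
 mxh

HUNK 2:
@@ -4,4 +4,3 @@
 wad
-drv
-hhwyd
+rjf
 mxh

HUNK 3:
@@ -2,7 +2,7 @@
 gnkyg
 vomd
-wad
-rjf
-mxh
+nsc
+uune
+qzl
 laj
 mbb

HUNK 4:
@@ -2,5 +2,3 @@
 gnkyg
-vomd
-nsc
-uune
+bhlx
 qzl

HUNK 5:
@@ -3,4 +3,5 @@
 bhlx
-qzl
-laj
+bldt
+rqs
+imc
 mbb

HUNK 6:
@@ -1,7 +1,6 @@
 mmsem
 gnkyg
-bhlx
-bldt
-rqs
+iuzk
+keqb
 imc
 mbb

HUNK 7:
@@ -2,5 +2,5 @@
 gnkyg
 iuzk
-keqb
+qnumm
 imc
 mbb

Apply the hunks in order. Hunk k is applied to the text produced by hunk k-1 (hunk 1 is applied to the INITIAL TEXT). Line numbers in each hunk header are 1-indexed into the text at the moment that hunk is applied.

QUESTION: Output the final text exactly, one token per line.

Hunk 1: at line 5 remove [avk,rfqkt,wxpaz] add [hhwyd] -> 9 lines: mmsem gnkyg vomd wad drv hhwyd mxh laj mbb
Hunk 2: at line 4 remove [drv,hhwyd] add [rjf] -> 8 lines: mmsem gnkyg vomd wad rjf mxh laj mbb
Hunk 3: at line 2 remove [wad,rjf,mxh] add [nsc,uune,qzl] -> 8 lines: mmsem gnkyg vomd nsc uune qzl laj mbb
Hunk 4: at line 2 remove [vomd,nsc,uune] add [bhlx] -> 6 lines: mmsem gnkyg bhlx qzl laj mbb
Hunk 5: at line 3 remove [qzl,laj] add [bldt,rqs,imc] -> 7 lines: mmsem gnkyg bhlx bldt rqs imc mbb
Hunk 6: at line 1 remove [bhlx,bldt,rqs] add [iuzk,keqb] -> 6 lines: mmsem gnkyg iuzk keqb imc mbb
Hunk 7: at line 2 remove [keqb] add [qnumm] -> 6 lines: mmsem gnkyg iuzk qnumm imc mbb

Answer: mmsem
gnkyg
iuzk
qnumm
imc
mbb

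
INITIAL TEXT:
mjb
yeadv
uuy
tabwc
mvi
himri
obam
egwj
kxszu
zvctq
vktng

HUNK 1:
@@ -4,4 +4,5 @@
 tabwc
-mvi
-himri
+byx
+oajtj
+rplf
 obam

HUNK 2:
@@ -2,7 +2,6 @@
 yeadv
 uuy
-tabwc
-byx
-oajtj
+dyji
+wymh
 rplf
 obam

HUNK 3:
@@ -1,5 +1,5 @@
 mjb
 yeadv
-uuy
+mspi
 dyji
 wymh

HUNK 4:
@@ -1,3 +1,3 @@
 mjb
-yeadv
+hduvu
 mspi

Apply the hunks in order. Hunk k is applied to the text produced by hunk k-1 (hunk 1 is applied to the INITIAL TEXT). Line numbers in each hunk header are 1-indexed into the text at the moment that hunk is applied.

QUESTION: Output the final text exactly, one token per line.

Hunk 1: at line 4 remove [mvi,himri] add [byx,oajtj,rplf] -> 12 lines: mjb yeadv uuy tabwc byx oajtj rplf obam egwj kxszu zvctq vktng
Hunk 2: at line 2 remove [tabwc,byx,oajtj] add [dyji,wymh] -> 11 lines: mjb yeadv uuy dyji wymh rplf obam egwj kxszu zvctq vktng
Hunk 3: at line 1 remove [uuy] add [mspi] -> 11 lines: mjb yeadv mspi dyji wymh rplf obam egwj kxszu zvctq vktng
Hunk 4: at line 1 remove [yeadv] add [hduvu] -> 11 lines: mjb hduvu mspi dyji wymh rplf obam egwj kxszu zvctq vktng

Answer: mjb
hduvu
mspi
dyji
wymh
rplf
obam
egwj
kxszu
zvctq
vktng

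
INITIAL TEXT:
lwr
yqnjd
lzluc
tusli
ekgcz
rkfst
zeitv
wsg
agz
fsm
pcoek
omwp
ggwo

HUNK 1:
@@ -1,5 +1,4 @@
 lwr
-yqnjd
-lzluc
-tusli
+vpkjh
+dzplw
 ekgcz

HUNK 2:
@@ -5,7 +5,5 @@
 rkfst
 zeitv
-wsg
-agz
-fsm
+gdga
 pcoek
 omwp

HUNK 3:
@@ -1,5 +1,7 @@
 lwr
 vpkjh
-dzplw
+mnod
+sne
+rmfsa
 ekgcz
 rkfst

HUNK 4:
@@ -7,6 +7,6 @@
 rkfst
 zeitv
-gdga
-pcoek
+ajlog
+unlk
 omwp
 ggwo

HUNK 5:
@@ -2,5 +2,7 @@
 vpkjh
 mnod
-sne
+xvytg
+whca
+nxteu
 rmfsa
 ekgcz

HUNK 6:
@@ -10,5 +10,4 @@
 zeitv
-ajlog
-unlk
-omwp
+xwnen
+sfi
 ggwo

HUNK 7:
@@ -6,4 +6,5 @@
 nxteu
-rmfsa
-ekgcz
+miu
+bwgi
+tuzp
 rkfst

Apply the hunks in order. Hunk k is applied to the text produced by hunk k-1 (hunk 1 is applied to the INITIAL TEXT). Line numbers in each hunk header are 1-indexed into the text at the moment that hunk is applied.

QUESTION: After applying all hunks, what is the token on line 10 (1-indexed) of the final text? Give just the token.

Hunk 1: at line 1 remove [yqnjd,lzluc,tusli] add [vpkjh,dzplw] -> 12 lines: lwr vpkjh dzplw ekgcz rkfst zeitv wsg agz fsm pcoek omwp ggwo
Hunk 2: at line 5 remove [wsg,agz,fsm] add [gdga] -> 10 lines: lwr vpkjh dzplw ekgcz rkfst zeitv gdga pcoek omwp ggwo
Hunk 3: at line 1 remove [dzplw] add [mnod,sne,rmfsa] -> 12 lines: lwr vpkjh mnod sne rmfsa ekgcz rkfst zeitv gdga pcoek omwp ggwo
Hunk 4: at line 7 remove [gdga,pcoek] add [ajlog,unlk] -> 12 lines: lwr vpkjh mnod sne rmfsa ekgcz rkfst zeitv ajlog unlk omwp ggwo
Hunk 5: at line 2 remove [sne] add [xvytg,whca,nxteu] -> 14 lines: lwr vpkjh mnod xvytg whca nxteu rmfsa ekgcz rkfst zeitv ajlog unlk omwp ggwo
Hunk 6: at line 10 remove [ajlog,unlk,omwp] add [xwnen,sfi] -> 13 lines: lwr vpkjh mnod xvytg whca nxteu rmfsa ekgcz rkfst zeitv xwnen sfi ggwo
Hunk 7: at line 6 remove [rmfsa,ekgcz] add [miu,bwgi,tuzp] -> 14 lines: lwr vpkjh mnod xvytg whca nxteu miu bwgi tuzp rkfst zeitv xwnen sfi ggwo
Final line 10: rkfst

Answer: rkfst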